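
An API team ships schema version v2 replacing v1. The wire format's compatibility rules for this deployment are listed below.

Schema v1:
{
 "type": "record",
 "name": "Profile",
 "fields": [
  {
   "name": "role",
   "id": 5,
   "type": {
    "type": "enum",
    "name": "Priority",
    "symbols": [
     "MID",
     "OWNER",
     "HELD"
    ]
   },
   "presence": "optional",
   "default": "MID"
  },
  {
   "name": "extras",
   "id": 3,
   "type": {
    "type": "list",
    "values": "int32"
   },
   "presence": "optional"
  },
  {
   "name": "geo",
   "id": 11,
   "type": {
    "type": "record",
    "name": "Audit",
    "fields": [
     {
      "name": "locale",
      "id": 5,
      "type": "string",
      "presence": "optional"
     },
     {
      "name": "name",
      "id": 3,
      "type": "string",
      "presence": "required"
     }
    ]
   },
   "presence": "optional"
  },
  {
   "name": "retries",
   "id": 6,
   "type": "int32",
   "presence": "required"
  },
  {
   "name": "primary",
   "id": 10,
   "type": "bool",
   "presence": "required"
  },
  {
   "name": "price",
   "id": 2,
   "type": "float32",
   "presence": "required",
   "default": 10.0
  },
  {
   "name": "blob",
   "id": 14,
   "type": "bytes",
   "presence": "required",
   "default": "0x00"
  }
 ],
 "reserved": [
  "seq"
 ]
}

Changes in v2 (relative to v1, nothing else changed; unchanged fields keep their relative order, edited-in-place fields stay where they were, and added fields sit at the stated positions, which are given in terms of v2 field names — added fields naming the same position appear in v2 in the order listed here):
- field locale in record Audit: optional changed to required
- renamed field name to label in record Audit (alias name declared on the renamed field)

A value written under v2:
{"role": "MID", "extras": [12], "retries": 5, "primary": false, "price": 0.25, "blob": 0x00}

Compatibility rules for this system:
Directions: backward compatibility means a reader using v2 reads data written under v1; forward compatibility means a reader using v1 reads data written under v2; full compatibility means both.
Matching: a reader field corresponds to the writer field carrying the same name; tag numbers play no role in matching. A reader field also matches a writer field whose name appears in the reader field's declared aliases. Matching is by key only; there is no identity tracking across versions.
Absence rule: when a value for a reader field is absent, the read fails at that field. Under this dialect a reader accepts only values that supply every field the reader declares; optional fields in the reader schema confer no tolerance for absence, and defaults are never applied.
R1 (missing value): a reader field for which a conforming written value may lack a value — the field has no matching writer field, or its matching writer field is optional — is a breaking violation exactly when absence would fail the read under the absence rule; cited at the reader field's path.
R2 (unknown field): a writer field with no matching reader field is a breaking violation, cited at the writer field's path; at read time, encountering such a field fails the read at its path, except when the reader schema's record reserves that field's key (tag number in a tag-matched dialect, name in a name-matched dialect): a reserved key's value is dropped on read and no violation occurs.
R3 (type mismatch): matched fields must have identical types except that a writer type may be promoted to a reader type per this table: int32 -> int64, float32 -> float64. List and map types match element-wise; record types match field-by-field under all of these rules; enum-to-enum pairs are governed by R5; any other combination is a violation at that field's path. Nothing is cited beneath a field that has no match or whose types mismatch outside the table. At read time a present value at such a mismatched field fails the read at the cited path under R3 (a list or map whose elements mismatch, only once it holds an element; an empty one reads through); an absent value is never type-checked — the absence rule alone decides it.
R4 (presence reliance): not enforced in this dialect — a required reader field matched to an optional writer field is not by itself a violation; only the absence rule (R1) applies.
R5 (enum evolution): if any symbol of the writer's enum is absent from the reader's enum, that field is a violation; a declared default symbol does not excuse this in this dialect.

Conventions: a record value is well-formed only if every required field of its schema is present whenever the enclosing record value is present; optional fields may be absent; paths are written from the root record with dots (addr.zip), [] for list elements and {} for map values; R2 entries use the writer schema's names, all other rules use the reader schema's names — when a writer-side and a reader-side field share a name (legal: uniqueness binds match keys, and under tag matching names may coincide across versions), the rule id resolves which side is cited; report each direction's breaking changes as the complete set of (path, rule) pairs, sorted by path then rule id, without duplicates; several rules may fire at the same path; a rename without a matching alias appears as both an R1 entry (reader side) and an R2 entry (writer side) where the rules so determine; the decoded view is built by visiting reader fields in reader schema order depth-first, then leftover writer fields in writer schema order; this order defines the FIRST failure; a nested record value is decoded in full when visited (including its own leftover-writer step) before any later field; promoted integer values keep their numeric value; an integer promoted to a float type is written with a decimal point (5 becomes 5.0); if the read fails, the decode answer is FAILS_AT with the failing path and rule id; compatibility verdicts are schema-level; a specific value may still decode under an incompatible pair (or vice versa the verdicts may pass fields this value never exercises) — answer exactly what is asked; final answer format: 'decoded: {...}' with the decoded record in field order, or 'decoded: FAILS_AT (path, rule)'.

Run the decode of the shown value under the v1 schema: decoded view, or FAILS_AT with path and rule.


decoded: FAILS_AT (geo, R1)

arrows below run writer -> reader for Profile
decode walk for Profile under reader schema v1:
  role := "MID"
  extras := [12]
  read fails at geo under R1 (no fill)
  => FAILS_AT (geo, R1)
the other Profile changes do not affect what is asked:
  field locale in record Audit: optional changed to required -> a verdict-level change on Profile — the shown value reads the same
  renamed field name to label in record Audit (alias name declared on the renamed field) -> a verdict-level change on Profile — the shown value reads the same


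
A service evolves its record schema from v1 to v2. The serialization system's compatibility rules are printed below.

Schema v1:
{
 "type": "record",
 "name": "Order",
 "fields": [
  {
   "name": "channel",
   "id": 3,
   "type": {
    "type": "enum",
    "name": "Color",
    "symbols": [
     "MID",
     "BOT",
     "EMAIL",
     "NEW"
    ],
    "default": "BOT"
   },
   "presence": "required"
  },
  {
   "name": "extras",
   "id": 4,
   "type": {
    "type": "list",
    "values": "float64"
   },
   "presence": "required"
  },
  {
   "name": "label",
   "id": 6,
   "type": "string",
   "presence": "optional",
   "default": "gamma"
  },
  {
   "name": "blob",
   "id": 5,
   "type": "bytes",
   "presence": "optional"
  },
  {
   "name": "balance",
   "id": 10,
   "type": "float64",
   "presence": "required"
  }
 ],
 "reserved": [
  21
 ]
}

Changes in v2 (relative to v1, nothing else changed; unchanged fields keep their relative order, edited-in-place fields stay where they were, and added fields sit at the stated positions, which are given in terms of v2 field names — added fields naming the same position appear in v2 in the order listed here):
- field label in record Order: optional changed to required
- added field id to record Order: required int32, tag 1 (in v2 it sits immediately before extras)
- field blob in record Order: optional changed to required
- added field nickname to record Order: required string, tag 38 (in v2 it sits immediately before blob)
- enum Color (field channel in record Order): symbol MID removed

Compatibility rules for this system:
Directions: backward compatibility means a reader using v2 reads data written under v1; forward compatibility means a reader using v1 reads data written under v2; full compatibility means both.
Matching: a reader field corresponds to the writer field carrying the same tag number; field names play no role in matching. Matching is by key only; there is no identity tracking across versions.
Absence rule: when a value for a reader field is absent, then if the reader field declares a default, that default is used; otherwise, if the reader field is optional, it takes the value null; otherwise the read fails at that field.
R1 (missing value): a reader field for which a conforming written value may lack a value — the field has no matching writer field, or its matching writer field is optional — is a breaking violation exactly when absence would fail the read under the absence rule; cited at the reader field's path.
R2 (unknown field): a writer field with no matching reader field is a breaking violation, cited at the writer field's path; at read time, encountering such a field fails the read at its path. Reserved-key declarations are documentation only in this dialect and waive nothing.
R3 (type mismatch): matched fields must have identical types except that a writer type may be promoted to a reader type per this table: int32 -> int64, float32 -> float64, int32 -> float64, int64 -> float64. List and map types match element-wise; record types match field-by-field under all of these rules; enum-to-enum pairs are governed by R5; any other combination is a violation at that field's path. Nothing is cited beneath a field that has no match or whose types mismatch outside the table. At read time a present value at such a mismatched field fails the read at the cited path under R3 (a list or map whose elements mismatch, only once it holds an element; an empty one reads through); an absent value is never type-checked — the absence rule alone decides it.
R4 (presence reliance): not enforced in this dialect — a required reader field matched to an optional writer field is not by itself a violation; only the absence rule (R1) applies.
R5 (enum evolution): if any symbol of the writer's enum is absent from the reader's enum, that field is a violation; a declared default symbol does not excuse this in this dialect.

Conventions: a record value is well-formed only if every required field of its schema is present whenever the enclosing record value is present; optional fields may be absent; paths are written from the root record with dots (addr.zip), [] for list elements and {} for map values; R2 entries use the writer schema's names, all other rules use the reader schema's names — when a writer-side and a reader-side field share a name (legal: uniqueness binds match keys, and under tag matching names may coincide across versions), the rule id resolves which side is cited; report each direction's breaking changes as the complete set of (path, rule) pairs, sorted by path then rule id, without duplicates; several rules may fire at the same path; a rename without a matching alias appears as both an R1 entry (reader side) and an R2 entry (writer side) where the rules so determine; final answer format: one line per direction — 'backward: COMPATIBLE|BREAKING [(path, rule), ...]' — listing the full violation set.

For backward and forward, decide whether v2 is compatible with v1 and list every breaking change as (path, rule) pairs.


backward: BREAKING [(blob, R1), (channel, R5), (id, R1), (nickname, R1)]; forward: BREAKING [(id, R2), (nickname, R2)]

in Order below, arrows point writer -> reader
backward analysis of Order with v2 as reader and v1 as writer:
  channel: paired with writer channel (Color -> Color; writer required)
  id: no writer match
  extras: paired with writer extras (list<float64> -> list<float64>; writer required)
  label: paired with writer label (string -> string; writer optional)
  nickname: no writer match
  blob: paired with writer blob (bytes -> bytes; writer optional)
  balance: paired with writer balance (float64 -> float64; writer required)
  violation R1 at blob
  violation R5 at channel
  violation R1 at id
  violation R1 at nickname
  => backward: BREAKING (4)
forward analysis of Order with v1 as reader and v2 as writer:
  channel: paired with writer channel (Color -> Color; writer required)
  extras: paired with writer extras (list<float64> -> list<float64>; writer required)
  label: paired with writer label (string -> string; writer required)
  blob: paired with writer blob (bytes -> bytes; writer required)
  balance: paired with writer balance (float64 -> float64; writer required)
  writer id: unknown to reader
  writer nickname: unknown to reader
  violation R2 at id
  violation R2 at nickname
  => forward: BREAKING (2)


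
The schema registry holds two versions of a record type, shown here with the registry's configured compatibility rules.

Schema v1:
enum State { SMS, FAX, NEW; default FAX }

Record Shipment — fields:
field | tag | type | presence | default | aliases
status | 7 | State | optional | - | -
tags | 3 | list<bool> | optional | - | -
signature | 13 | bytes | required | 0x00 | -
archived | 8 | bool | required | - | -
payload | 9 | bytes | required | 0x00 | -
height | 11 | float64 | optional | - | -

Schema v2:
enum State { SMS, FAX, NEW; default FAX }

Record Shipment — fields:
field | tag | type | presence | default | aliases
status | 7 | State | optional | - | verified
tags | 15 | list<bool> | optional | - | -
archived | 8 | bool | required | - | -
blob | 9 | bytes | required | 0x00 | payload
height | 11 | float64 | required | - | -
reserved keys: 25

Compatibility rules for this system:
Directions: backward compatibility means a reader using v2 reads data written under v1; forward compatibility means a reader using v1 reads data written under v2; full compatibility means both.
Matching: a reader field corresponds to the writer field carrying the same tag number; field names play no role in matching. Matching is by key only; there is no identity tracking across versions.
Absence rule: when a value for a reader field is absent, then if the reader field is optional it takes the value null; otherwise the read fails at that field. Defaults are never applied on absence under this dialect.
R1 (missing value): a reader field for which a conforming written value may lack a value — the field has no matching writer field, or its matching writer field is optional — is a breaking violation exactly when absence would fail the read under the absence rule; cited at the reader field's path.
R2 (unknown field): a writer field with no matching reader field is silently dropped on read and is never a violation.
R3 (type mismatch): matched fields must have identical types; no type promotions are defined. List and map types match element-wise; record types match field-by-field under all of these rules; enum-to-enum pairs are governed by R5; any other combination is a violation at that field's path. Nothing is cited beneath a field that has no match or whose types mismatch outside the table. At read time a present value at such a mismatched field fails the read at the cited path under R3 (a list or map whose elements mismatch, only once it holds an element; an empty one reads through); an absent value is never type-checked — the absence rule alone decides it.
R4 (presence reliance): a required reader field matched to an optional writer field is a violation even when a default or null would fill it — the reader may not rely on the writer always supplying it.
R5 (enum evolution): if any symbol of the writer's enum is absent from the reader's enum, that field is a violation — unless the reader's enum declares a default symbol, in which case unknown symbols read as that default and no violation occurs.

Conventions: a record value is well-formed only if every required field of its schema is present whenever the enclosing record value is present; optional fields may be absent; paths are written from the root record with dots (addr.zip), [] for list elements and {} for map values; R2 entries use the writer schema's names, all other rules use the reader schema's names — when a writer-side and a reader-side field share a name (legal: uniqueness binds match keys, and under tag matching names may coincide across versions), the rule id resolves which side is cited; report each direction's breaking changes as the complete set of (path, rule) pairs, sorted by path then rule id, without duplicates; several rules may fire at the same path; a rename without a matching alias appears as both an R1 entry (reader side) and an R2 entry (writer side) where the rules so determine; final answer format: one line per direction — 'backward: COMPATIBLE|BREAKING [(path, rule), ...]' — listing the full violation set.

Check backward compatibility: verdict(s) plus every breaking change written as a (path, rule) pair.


backward: BREAKING [(height, R1), (height, R4)]

each type pair in Shipment: writer, then reader
backward pass over Shipment, reader schema v2, writer schema v1:
  status: paired with writer status (State -> State; writer optional)
  tags: no writer-side match
  archived: paired with writer archived (bool -> bool; writer required)
  blob: paired with writer payload (bytes -> bytes; writer required)
  height: paired with writer height (float64 -> float64; writer optional)
  leftover writer field: tags
  leftover writer field: signature
  R1 fires at height
  R4 fires at height
  => backward verdict for Shipment: BREAKING, 2 violation(s)
ruling out the remaining Shipment differences:
  field tags in record Shipment: tag 3 changed to 15 -> no rule fires on it in Shipment's dialect; the asked verdict holds
  renamed field payload to blob in record Shipment (alias payload declared on the renamed field) -> no rule fires on it in Shipment's dialect; the asked verdict holds
  removed field signature from record Shipment -> affects forward compatibility only, which is not asked


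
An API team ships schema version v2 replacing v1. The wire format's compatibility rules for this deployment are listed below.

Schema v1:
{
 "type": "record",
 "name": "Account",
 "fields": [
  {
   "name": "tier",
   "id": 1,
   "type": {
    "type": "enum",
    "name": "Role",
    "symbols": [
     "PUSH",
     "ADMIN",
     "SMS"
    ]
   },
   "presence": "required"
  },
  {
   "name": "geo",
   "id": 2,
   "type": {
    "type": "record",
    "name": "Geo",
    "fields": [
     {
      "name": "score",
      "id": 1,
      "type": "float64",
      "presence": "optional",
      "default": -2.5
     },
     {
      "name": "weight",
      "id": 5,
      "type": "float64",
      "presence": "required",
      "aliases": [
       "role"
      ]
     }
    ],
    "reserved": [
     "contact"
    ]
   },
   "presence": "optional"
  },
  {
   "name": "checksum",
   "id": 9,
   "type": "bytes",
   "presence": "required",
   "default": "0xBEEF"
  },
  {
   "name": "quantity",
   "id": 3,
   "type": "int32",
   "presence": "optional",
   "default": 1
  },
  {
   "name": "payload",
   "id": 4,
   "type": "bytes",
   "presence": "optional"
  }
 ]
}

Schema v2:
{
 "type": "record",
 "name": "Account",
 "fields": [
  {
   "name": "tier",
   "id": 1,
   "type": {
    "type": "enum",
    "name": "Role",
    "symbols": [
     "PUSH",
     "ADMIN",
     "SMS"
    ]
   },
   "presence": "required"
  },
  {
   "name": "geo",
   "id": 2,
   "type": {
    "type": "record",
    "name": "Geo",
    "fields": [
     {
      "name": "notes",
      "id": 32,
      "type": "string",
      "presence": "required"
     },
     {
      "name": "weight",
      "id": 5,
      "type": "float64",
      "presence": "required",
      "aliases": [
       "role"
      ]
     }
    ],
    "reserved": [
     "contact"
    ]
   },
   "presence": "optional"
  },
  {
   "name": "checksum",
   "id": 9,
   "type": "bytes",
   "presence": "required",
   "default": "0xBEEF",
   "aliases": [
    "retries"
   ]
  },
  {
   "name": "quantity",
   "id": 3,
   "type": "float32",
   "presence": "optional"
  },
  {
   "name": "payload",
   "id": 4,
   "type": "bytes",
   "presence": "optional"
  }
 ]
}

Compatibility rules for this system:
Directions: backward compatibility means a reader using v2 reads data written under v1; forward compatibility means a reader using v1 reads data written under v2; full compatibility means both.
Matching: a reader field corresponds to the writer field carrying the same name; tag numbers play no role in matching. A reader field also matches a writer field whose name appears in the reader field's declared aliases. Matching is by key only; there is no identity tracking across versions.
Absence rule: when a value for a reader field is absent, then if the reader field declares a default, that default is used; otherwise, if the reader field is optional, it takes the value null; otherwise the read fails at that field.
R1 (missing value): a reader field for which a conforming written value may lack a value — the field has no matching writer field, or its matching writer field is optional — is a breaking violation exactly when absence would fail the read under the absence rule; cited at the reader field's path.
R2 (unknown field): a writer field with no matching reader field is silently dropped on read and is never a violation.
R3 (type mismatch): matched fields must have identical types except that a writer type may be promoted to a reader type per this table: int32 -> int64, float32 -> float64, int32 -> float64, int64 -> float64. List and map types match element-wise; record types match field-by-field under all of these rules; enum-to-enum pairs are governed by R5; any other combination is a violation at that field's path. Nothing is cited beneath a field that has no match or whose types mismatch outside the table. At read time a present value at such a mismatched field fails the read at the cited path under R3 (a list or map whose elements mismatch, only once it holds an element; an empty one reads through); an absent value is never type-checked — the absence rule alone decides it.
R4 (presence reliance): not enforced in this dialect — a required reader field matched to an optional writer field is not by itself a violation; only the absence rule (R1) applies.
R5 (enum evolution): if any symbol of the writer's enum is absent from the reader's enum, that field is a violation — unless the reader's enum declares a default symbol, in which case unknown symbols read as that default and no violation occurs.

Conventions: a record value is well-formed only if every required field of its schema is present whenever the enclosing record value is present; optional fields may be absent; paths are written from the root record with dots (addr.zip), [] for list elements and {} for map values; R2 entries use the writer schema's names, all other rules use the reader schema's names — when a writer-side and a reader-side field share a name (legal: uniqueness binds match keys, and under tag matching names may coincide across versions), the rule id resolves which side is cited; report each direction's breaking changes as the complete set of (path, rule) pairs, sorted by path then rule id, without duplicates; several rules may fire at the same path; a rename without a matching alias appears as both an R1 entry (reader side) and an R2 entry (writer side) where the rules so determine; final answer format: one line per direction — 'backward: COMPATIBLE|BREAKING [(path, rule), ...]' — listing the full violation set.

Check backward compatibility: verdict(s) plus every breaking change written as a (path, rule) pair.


in Account below, arrows point writer -> reader
backward on Account — v2 reading data written by v1:
  writer required, Role -> Role: reader tier maps from writer tier
  writer optional, Geo -> Geo: reader geo maps from writer geo
  writer required, bytes -> bytes: reader checksum maps from writer checksum
  writer optional, int32 -> float32: reader quantity maps from writer quantity
  writer optional, bytes -> bytes: reader payload maps from writer payload
  geo.notes: no writer-side match
  writer required, float64 -> float64: reader geo.weight maps from writer geo.weight
  writer field geo.score has no reader counterpart
  rule R1 violated at geo.notes
  rule R3 violated at quantity
  => backward: BREAKING (2)
diffs on Account not affecting the asked answer:
  removed field score from record Geo -> no rule fires on it in Account's dialect; the asked verdict holds

backward: BREAKING [(geo.notes, R1), (quantity, R3)]


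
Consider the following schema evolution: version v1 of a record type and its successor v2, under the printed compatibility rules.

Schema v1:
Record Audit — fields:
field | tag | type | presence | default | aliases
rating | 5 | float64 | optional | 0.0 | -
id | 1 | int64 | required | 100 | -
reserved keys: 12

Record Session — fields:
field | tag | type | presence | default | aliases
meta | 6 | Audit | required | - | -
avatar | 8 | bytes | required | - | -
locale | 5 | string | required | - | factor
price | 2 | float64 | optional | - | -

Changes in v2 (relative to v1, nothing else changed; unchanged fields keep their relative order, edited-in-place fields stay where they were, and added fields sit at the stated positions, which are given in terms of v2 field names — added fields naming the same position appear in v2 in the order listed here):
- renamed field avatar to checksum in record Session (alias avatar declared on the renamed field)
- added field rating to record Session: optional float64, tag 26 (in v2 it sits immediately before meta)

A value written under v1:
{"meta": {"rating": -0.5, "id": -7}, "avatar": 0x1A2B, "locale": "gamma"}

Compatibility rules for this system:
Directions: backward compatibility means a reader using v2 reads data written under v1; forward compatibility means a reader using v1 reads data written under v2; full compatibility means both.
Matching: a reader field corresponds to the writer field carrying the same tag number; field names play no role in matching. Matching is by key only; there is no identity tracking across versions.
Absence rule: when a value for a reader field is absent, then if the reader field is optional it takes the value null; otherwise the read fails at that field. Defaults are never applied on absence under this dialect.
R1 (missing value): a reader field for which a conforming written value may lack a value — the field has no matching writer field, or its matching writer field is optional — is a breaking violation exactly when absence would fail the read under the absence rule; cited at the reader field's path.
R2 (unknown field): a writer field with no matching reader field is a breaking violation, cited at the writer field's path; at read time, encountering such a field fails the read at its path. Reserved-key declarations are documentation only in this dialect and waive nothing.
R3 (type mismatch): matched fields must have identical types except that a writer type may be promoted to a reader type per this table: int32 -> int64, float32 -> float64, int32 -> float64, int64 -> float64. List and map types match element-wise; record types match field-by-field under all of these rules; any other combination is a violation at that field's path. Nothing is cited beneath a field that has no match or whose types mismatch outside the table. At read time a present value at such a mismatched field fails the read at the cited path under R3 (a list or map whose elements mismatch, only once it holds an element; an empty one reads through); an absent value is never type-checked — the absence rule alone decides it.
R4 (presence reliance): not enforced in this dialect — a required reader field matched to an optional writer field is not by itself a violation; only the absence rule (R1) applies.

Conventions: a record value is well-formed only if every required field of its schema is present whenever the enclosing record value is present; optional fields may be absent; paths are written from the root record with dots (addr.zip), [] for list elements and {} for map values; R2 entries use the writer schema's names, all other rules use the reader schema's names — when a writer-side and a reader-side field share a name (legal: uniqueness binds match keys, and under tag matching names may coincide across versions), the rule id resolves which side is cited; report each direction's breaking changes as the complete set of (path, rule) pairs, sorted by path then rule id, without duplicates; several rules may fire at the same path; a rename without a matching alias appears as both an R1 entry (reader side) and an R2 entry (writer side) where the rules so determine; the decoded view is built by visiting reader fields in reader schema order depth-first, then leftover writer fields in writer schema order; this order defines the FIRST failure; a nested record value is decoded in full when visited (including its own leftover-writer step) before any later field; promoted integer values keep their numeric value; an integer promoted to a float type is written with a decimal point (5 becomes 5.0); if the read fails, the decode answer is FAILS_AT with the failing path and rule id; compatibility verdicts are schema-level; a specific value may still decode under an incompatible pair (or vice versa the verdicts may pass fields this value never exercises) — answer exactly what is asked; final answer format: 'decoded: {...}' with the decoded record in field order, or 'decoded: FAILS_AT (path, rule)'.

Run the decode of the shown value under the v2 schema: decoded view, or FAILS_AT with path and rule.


decoded: {"rating": null, "meta": {"rating": -0.5, "id": -7}, "checksum": 0x1A2B, "locale": "gamma", "price": null}

each type pair in Session: writer, then reader
decode (reader v2):
  rating := null (missing; optional => null)
  meta.rating := -0.5
  meta.id := -7
  checksum := 0x1A2B (from writer avatar)
  locale := "gamma"
  price := null (missing; optional => null)
  => decoded: {"rating": null, "meta": {"rating": -0.5, "id": -7}, "checksum": 0x1A2B, "locale": "gamma", "price": null}


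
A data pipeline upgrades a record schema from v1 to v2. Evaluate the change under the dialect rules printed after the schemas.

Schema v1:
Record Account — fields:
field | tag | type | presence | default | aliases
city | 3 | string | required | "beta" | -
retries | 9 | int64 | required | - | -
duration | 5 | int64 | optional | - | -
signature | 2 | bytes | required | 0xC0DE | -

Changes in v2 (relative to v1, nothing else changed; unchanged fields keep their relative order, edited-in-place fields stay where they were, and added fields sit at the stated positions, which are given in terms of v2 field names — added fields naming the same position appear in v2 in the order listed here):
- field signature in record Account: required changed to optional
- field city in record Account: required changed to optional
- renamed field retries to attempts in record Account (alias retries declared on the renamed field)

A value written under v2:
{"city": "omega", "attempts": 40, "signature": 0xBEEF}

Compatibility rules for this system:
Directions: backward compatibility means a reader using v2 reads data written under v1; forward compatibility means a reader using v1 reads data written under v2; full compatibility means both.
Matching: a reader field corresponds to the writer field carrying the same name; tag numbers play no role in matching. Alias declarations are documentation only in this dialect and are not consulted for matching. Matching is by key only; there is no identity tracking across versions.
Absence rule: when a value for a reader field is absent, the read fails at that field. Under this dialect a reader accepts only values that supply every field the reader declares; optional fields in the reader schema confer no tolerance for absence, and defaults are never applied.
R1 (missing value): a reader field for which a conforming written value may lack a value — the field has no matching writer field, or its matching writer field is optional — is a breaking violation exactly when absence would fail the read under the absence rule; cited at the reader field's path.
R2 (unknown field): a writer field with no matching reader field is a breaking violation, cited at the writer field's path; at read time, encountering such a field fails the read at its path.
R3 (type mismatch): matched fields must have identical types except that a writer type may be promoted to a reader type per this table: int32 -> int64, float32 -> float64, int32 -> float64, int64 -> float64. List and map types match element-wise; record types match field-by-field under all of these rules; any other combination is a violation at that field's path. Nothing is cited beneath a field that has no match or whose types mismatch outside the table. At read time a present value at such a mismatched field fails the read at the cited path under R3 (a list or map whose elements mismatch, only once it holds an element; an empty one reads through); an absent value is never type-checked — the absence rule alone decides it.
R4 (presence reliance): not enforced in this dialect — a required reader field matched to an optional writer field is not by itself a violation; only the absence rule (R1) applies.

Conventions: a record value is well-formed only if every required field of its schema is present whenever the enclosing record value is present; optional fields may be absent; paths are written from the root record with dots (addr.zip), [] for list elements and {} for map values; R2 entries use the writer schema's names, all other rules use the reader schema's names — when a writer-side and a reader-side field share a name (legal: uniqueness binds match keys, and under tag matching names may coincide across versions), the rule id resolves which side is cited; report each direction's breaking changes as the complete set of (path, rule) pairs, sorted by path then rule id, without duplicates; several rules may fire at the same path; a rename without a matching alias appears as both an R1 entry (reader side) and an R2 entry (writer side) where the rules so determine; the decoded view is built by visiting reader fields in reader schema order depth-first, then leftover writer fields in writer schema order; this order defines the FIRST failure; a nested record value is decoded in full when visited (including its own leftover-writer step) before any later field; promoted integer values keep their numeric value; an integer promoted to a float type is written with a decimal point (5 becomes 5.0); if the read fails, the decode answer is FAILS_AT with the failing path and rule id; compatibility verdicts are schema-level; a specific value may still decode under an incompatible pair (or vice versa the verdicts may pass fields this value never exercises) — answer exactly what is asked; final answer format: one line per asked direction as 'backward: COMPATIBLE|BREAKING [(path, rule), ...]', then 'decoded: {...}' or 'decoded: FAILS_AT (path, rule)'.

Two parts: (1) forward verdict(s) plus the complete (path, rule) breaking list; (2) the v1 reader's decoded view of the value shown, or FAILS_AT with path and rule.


forward: BREAKING [(attempts, R2), (city, R1), (duration, R1), (retries, R1), (signature, R1)]; decoded: FAILS_AT (retries, R1)

in Account below, arrows point writer -> reader
forward pass over Account, reader schema v1, writer schema v2:
  city: string -> string, writer optional; from city
  retries: no writer-side match
  duration: int64 -> int64, writer optional; from duration
  signature: bytes -> bytes, writer optional; from signature
  attempts (writer side), unknown to reader
  R2 fires at attempts
  R1 fires at city
  R1 fires at duration
  R1 fires at retries
  R1 fires at signature
  => forward verdict for Account: BREAKING, 5 violation(s)
decode walk for Account under reader schema v1:
  city := "omega"
  read fails at retries under R1 (no fill)
  => FAILS_AT (retries, R1)


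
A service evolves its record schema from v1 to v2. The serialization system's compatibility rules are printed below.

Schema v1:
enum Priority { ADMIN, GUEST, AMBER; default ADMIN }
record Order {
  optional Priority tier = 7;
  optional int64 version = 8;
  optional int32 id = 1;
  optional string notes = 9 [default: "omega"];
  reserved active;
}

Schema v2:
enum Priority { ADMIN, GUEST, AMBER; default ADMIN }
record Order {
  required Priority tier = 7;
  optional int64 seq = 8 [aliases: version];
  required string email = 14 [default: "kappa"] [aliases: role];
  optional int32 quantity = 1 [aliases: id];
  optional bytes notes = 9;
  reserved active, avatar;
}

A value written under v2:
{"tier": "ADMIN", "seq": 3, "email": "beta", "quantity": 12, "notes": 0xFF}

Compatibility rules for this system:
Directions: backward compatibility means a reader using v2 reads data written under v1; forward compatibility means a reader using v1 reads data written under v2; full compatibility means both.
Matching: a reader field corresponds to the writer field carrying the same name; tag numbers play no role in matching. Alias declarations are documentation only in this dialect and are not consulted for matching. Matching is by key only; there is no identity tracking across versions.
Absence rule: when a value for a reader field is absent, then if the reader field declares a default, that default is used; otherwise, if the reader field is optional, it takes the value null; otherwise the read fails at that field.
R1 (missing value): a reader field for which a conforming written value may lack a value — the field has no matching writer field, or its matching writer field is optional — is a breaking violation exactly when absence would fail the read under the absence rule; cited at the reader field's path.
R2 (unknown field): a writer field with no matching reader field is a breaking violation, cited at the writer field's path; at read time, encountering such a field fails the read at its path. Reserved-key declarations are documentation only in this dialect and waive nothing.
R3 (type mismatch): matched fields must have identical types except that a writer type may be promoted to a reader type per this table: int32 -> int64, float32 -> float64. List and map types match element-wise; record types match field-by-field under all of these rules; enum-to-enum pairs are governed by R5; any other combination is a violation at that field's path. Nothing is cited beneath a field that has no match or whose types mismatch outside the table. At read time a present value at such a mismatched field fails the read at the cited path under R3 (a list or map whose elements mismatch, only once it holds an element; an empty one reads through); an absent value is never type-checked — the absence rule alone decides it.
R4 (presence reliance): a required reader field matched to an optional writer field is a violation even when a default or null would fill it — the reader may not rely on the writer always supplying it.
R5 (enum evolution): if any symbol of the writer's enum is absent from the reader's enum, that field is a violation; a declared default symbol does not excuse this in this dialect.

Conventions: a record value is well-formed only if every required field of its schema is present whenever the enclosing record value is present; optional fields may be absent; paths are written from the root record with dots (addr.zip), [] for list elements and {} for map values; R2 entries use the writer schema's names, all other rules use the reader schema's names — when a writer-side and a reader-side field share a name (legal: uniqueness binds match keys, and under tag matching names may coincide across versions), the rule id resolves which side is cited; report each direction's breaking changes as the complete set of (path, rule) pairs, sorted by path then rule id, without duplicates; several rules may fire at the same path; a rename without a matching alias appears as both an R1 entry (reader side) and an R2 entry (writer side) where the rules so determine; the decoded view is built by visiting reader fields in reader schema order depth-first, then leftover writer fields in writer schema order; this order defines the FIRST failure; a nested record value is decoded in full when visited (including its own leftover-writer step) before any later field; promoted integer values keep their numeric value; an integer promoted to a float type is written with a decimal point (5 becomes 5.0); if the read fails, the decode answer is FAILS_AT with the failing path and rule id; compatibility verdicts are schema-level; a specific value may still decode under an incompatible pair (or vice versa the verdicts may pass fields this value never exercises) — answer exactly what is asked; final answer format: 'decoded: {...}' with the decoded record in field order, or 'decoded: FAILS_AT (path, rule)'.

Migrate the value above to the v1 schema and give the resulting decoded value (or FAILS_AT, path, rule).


decoded: FAILS_AT (notes, R3)

arrows below run writer -> reader for Order
migrating the Order value to v1:
  tier := "ADMIN"
  version := null (not supplied -> null)
  id := null (not supplied -> null)
  read fails at notes under R3
  => FAILS_AT (notes, R3)
diffs on Order not affecting the asked answer:
  renamed field id to quantity in record Order (alias id declared on the renamed field) -> shifts the Order verdicts, not this decode
  renamed field version to seq in record Order (alias version declared on the renamed field) -> shifts the Order verdicts, not this decode
  field tier in record Order: optional changed to required -> shifts the Order verdicts, not this decode
  added field email to record Order: required string, tag 14, default "kappa" (in v2 it sits immediately before quantity) -> shifts the Order verdicts, not this decode
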